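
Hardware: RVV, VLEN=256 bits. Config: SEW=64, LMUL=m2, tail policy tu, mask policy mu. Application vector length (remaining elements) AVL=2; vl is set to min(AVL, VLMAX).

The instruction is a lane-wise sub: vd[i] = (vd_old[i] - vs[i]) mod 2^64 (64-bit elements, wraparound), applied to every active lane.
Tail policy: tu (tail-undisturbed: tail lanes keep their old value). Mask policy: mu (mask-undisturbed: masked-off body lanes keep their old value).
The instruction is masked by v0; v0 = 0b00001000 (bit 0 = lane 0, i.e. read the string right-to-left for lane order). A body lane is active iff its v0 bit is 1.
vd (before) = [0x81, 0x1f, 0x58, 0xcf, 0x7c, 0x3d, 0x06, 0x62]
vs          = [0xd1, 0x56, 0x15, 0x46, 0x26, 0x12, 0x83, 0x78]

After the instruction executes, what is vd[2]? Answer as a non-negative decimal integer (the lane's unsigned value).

VLMAX = VLEN×LMUL/SEW = 256×2/64 = 8
vl ← min(2, 8) = 2
lane  0: mask-off/keep ⇒ 0x81
lane  1: mask-off/keep ⇒ 0x1f
lane  2: tail/keep ⇒ 0x58
lane  3: tail/keep ⇒ 0xcf
lane  4: tail/keep ⇒ 0x7c
lane  5: tail/keep ⇒ 0x3d
lane  6: tail/keep ⇒ 0x06
lane  7: tail/keep ⇒ 0x62

vd[2] = 88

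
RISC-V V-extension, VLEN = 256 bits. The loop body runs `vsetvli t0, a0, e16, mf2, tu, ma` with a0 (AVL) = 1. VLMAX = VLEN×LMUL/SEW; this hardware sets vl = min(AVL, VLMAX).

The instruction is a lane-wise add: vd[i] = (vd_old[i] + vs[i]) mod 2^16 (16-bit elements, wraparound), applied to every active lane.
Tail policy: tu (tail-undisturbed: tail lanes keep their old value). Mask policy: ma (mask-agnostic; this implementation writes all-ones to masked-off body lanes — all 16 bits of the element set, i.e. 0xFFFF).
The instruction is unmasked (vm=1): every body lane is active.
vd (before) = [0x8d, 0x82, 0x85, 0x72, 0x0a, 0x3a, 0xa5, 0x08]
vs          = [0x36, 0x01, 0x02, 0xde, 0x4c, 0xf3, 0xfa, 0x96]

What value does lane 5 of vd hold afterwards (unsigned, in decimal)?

vd[5] = 58

VLMAX = VLEN×LMUL/SEW = 256×1/2/16 = 8
AVL=1 ≤ VLMAX=8, so vl = 1
[0] add(0x8d,0x36) = 0xc3
[1] tail/keep = 0x82
[2] tail/keep = 0x85
[3] tail/keep = 0x72
[4] tail/keep = 0x0a
[5] tail/keep = 0x3a
[6] tail/keep = 0xa5
[7] tail/keep = 0x08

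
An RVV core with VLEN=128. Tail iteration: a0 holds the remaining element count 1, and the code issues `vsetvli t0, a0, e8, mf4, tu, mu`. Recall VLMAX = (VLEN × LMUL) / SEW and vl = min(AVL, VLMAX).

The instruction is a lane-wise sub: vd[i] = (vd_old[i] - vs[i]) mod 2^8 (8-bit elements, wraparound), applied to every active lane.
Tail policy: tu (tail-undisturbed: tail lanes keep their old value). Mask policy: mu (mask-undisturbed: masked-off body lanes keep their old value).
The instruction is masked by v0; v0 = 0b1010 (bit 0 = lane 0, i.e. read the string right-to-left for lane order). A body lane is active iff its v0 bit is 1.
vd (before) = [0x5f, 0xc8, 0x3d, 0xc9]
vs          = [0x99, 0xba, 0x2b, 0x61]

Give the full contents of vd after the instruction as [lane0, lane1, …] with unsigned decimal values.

VLMAX = (128 × 1/4) / 8 = 4 lanes
vl ← min(1, 4) = 1
vd[0] mask-off/keep -> 0x5f
vd[1] tail/keep -> 0xc8
vd[2] tail/keep -> 0x3d
vd[3] tail/keep -> 0xc9

vd = [95, 200, 61, 201]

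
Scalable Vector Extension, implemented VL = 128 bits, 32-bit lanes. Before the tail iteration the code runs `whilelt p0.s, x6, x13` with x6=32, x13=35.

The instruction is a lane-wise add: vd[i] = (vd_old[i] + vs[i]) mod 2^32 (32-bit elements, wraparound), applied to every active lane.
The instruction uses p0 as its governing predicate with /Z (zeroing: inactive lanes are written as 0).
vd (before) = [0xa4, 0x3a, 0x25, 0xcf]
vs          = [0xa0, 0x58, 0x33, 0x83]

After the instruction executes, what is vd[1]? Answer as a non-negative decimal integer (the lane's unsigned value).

128-bit reg / 32-bit elem → 4 lanes
active while 32+j < 35, i.e. j ∈ [0,3) capped at 4 ⇒ 3
[0] add(0xa4,0xa0) = 0x144
[1] add(0x3a,0x58) = 0x92
[2] add(0x25,0x33) = 0x58
[3] tail/zero = 0x00

vd[1] = 146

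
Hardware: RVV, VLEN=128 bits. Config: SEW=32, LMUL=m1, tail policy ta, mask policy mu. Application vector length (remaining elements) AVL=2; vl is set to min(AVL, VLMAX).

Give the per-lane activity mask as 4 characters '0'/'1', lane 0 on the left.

predicate = 1100

VLMAX = VLEN×LMUL/SEW = 128×1/32 = 4
AVL=2 ≤ VLMAX=4, so vl = 2
bits (lane 0 leftmost): 1100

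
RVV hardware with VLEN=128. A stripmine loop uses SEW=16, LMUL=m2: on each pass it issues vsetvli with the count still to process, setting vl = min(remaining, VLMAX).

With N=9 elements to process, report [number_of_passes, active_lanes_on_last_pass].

[iterations, last_vl] = [1, 9]

lanes per group: 128·2/16 = 16
iterations = ceil(9/16) = 1; final-pass vl = 9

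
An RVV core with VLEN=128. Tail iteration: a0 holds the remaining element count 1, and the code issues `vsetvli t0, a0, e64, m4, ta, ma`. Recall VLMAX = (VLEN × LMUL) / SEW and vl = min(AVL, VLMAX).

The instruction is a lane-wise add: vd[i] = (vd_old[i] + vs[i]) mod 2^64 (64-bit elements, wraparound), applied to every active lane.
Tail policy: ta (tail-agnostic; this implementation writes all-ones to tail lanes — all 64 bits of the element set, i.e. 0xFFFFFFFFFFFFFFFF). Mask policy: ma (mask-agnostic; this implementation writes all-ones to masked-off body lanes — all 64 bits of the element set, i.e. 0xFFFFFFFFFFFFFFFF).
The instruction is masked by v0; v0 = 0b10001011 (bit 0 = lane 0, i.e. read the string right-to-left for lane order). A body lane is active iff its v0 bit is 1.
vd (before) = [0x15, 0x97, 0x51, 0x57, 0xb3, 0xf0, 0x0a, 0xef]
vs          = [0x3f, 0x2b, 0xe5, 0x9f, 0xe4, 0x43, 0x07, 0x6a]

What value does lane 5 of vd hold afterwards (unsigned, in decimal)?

lanes per group: 128·4/64 = 8
vl = min(AVL, VLMAX) = min(1, 8) = 1
vd[0] add(0x15,0x3f) -> 0x54
vd[1] tail/ones -> 0xffffffffffffffff
vd[2] tail/ones -> 0xffffffffffffffff
vd[3] tail/ones -> 0xffffffffffffffff
vd[4] tail/ones -> 0xffffffffffffffff
vd[5] tail/ones -> 0xffffffffffffffff
vd[6] tail/ones -> 0xffffffffffffffff
vd[7] tail/ones -> 0xffffffffffffffff

vd[5] = 18446744073709551615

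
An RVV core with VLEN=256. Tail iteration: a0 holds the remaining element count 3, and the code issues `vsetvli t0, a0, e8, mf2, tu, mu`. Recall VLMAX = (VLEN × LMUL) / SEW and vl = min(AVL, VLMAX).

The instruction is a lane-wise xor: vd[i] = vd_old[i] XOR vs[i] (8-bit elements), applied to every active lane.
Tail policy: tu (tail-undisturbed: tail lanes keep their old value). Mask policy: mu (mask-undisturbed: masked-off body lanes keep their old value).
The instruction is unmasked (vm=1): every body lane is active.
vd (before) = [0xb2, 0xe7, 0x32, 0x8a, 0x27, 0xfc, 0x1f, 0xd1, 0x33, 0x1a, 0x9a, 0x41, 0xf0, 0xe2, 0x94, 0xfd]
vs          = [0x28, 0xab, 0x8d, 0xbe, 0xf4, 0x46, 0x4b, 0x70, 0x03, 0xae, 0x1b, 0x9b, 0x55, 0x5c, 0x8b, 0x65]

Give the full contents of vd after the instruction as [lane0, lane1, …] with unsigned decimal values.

vd = [154, 76, 191, 138, 39, 252, 31, 209, 51, 26, 154, 65, 240, 226, 148, 253]

lanes per group: 256·1/2/8 = 16
AVL=3 ≤ VLMAX=16, so vl = 3
lane  0: xor(0xb2,0x28) ⇒ 0x9a
lane  1: xor(0xe7,0xab) ⇒ 0x4c
lane  2: xor(0x32,0x8d) ⇒ 0xbf
lane  3: tail/keep ⇒ 0x8a
lane  4: tail/keep ⇒ 0x27
lane  5: tail/keep ⇒ 0xfc
lane  6: tail/keep ⇒ 0x1f
lane  7: tail/keep ⇒ 0xd1
lane  8: tail/keep ⇒ 0x33
lane  9: tail/keep ⇒ 0x1a
lane 10: tail/keep ⇒ 0x9a
lane 11: tail/keep ⇒ 0x41
lane 12: tail/keep ⇒ 0xf0
lane 13: tail/keep ⇒ 0xe2
lane 14: tail/keep ⇒ 0x94
lane 15: tail/keep ⇒ 0xfd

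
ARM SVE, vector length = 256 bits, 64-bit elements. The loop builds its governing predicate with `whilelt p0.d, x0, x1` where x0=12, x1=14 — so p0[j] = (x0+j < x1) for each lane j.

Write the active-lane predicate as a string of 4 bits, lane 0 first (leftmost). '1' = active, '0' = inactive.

lane count: 256 div 64 = 4
active while 12+j < 14, i.e. j ∈ [0,2) capped at 4 ⇒ 2
bits (lane 0 leftmost): 1100

predicate = 1100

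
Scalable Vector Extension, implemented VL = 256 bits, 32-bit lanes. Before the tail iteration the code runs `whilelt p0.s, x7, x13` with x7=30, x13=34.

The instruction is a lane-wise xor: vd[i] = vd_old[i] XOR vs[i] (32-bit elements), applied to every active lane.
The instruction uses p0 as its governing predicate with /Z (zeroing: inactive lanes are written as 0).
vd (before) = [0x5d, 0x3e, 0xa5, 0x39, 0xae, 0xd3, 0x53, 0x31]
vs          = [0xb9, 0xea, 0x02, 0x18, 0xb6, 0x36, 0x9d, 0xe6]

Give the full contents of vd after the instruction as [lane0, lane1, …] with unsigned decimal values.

vd = [228, 212, 167, 33, 0, 0, 0, 0]

256-bit reg / 32-bit elem → 8 lanes
active while 30+j < 34, i.e. j ∈ [0,4) capped at 8 ⇒ 4
  i=0: xor(0x5d,0xb9) → 228
  i=1: xor(0x3e,0xea) → 212
  i=2: xor(0xa5,0x02) → 167
  i=3: xor(0x39,0x18) → 33
  i=4: tail/zero → 0
  i=5: tail/zero → 0
  i=6: tail/zero → 0
  i=7: tail/zero → 0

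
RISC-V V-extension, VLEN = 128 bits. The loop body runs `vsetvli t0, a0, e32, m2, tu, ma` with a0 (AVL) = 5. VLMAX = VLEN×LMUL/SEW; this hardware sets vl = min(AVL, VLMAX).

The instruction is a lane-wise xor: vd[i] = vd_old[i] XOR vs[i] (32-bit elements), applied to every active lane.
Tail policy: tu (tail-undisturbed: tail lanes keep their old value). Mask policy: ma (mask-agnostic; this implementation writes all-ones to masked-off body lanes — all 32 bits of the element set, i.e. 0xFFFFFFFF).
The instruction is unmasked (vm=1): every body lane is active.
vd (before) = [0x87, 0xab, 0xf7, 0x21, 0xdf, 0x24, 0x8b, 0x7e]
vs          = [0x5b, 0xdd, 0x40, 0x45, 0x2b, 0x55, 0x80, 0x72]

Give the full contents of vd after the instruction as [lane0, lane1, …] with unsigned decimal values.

lanes per group: 128·2/32 = 8
vl = min(AVL, VLMAX) = min(5, 8) = 5
vd[0] xor(0x87,0x5b) -> 0xdc
vd[1] xor(0xab,0xdd) -> 0x76
vd[2] xor(0xf7,0x40) -> 0xb7
vd[3] xor(0x21,0x45) -> 0x64
vd[4] xor(0xdf,0x2b) -> 0xf4
vd[5] tail/keep -> 0x24
vd[6] tail/keep -> 0x8b
vd[7] tail/keep -> 0x7e

vd = [220, 118, 183, 100, 244, 36, 139, 126]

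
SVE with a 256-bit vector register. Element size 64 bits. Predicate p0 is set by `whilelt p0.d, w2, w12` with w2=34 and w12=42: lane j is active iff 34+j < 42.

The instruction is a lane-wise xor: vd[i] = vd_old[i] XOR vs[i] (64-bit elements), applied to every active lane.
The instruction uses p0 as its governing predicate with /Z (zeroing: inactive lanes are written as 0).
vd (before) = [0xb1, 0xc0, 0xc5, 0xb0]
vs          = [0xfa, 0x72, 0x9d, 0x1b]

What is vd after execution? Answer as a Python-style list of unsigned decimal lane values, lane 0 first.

lane count: 256 div 64 = 4
p0[j] = (34+j < 42); true for j=0..3 → 4 lanes set
  i=0: xor(0xb1,0xfa) → 75
  i=1: xor(0xc0,0x72) → 178
  i=2: xor(0xc5,0x9d) → 88
  i=3: xor(0xb0,0x1b) → 171

vd = [75, 178, 88, 171]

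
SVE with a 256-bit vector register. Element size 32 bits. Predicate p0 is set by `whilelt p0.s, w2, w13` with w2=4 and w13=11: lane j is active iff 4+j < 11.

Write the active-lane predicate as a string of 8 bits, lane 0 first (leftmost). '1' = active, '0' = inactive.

register lanes = 256/32 = 8
whilelt: lane j active iff 4+j < 11 → j < 7 → 7 active
bits (lane 0 leftmost): 11111110

predicate = 11111110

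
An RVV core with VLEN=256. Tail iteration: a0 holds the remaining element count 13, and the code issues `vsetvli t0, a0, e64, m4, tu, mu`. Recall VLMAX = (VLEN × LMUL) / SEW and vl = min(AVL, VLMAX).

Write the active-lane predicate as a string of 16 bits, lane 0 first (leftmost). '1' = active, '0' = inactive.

VLMAX = (256 × 4) / 64 = 16 lanes
AVL=13 ≤ VLMAX=16, so vl = 13
bits (lane 0 leftmost): 1111111111111000

predicate = 1111111111111000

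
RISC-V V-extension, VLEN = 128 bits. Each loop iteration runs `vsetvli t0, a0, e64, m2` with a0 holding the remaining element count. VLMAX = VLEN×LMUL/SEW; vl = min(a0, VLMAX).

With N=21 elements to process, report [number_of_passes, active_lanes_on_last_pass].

[iterations, last_vl] = [6, 1]

VLMAX = (128 × 2) / 64 = 4 lanes
N=21: ⌈21/4⌉ = 6 iters; last vl = 21 − 5×4 = 1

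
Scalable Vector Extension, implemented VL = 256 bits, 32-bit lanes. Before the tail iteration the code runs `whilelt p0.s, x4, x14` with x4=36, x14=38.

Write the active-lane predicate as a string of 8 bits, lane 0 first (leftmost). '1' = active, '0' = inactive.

predicate = 11000000

register lanes = 256/32 = 8
whilelt: lane j active iff 36+j < 38 → j < 2 → 2 active
bits (lane 0 leftmost): 11000000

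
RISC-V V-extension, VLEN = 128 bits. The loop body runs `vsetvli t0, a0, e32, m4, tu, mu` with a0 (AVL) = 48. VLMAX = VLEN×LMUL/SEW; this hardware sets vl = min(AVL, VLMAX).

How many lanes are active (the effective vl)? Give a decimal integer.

lanes per group: 128·4/32 = 16
vl = min(AVL, VLMAX) = min(48, 16) = 16

vl = 16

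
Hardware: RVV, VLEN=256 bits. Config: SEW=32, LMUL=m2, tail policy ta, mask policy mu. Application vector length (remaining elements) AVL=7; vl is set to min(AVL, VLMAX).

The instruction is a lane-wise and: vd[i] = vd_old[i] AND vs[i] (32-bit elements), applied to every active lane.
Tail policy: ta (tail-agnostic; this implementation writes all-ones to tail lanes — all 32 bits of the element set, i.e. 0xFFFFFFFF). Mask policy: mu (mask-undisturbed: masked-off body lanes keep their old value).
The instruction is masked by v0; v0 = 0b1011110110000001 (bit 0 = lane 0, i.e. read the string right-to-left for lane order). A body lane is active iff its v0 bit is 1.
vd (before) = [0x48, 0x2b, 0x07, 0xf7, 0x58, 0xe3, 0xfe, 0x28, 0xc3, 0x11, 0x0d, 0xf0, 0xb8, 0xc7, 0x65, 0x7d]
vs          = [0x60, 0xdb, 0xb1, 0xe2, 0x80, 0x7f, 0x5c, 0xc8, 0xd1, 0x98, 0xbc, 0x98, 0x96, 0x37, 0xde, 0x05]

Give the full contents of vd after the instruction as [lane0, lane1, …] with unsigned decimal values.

VLMAX = VLEN×LMUL/SEW = 256×2/32 = 16
vl ← min(7, 16) = 7
vd[0] and(0x48,0x60) -> 0x40
vd[1] mask-off/keep -> 0x2b
vd[2] mask-off/keep -> 0x07
vd[3] mask-off/keep -> 0xf7
vd[4] mask-off/keep -> 0x58
vd[5] mask-off/keep -> 0xe3
vd[6] mask-off/keep -> 0xfe
vd[7] tail/ones -> 0xffffffff
vd[8] tail/ones -> 0xffffffff
vd[9] tail/ones -> 0xffffffff
vd[10] tail/ones -> 0xffffffff
vd[11] tail/ones -> 0xffffffff
vd[12] tail/ones -> 0xffffffff
vd[13] tail/ones -> 0xffffffff
vd[14] tail/ones -> 0xffffffff
vd[15] tail/ones -> 0xffffffff

vd = [64, 43, 7, 247, 88, 227, 254, 4294967295, 4294967295, 4294967295, 4294967295, 4294967295, 4294967295, 4294967295, 4294967295, 4294967295]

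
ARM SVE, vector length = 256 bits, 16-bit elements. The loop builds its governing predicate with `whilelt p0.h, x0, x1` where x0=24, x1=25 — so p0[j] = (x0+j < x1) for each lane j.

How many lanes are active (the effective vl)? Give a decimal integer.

vl = 1

register lanes = 256/16 = 16
p0[j] = (24+j < 25); true for j=0..0 → 1 lanes set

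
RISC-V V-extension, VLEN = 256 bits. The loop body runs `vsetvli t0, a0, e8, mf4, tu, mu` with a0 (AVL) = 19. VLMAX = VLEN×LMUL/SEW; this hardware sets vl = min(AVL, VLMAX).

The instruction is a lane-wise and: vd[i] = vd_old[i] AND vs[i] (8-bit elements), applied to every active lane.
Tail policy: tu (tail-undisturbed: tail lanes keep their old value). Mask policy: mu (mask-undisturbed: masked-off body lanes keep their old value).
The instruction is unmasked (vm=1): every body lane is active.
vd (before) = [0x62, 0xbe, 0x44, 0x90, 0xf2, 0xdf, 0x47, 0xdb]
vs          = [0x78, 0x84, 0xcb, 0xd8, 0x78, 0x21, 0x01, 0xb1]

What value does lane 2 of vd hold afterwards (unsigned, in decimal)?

VLMAX = VLEN×LMUL/SEW = 256×1/4/8 = 8
vl ← min(19, 8) = 8
[0] and(0x62,0x78) = 0x60
[1] and(0xbe,0x84) = 0x84
[2] and(0x44,0xcb) = 0x40
[3] and(0x90,0xd8) = 0x90
[4] and(0xf2,0x78) = 0x70
[5] and(0xdf,0x21) = 0x01
[6] and(0x47,0x01) = 0x01
[7] and(0xdb,0xb1) = 0x91

vd[2] = 64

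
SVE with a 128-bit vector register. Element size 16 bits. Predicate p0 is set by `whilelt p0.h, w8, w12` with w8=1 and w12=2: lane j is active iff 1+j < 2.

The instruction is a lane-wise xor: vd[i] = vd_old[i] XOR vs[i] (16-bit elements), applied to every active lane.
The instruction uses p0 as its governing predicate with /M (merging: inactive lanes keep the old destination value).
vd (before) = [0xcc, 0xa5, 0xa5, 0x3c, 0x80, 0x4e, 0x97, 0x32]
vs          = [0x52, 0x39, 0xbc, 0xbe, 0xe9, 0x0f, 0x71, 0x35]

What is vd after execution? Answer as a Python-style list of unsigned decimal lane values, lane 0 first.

128-bit reg / 16-bit elem → 8 lanes
p0[j] = (1+j < 2); true for j=0..0 → 1 lanes set
[0] xor(0xcc,0x52) = 0x9e
[1] tail/keep = 0xa5
[2] tail/keep = 0xa5
[3] tail/keep = 0x3c
[4] tail/keep = 0x80
[5] tail/keep = 0x4e
[6] tail/keep = 0x97
[7] tail/keep = 0x32

vd = [158, 165, 165, 60, 128, 78, 151, 50]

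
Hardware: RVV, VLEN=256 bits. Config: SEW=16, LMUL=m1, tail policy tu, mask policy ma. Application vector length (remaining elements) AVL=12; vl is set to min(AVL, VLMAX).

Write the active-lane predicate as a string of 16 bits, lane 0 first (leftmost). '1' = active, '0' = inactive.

predicate = 1111111111110000

VLMAX = VLEN×LMUL/SEW = 256×1/16 = 16
AVL=12 ≤ VLMAX=16, so vl = 12
bits (lane 0 leftmost): 1111111111110000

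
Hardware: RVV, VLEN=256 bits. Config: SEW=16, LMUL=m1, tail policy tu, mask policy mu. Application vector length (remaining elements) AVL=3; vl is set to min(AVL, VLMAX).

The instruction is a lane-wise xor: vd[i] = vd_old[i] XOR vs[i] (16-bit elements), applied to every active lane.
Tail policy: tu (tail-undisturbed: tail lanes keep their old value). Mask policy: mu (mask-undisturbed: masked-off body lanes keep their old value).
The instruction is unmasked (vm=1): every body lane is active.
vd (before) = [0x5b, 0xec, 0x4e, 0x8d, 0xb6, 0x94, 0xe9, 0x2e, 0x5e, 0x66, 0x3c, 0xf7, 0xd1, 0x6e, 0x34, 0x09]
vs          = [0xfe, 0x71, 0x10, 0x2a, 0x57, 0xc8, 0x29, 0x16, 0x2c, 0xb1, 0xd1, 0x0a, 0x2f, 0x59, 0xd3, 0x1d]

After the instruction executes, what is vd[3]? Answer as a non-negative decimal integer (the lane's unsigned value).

vd[3] = 141

lanes per group: 256·1/16 = 16
AVL=3 ≤ VLMAX=16, so vl = 3
  i=0: xor(0x5b,0xfe) → 165
  i=1: xor(0xec,0x71) → 157
  i=2: xor(0x4e,0x10) → 94
  i=3: tail/keep → 141
  i=4: tail/keep → 182
  i=5: tail/keep → 148
  i=6: tail/keep → 233
  i=7: tail/keep → 46
  i=8: tail/keep → 94
  i=9: tail/keep → 102
  i=10: tail/keep → 60
  i=11: tail/keep → 247
  i=12: tail/keep → 209
  i=13: tail/keep → 110
  i=14: tail/keep → 52
  i=15: tail/keep → 9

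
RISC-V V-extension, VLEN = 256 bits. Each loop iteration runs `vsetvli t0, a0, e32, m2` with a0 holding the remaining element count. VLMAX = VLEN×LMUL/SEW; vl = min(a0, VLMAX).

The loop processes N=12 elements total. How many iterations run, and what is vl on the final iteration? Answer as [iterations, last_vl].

lanes per group: 256·2/32 = 16
iterations = ceil(12/16) = 1; final-pass vl = 12

[iterations, last_vl] = [1, 12]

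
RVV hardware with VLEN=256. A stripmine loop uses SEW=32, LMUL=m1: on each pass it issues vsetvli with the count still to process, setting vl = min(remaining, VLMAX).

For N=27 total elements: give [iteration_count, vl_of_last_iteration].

VLMAX = VLEN×LMUL/SEW = 256×1/32 = 8
27 elements at 8/iter → 4 passes, remainder 3 on the last

[iterations, last_vl] = [4, 3]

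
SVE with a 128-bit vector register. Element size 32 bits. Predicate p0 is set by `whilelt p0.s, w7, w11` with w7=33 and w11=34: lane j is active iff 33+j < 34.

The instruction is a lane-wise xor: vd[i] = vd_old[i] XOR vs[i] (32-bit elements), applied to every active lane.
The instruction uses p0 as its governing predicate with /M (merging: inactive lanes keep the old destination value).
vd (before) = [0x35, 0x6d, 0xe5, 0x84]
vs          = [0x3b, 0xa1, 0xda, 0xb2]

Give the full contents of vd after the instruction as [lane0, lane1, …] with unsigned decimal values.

register lanes = 128/32 = 4
whilelt: lane j active iff 33+j < 34 → j < 1 → 1 active
  i=0: xor(0x35,0x3b) → 14
  i=1: tail/keep → 109
  i=2: tail/keep → 229
  i=3: tail/keep → 132

vd = [14, 109, 229, 132]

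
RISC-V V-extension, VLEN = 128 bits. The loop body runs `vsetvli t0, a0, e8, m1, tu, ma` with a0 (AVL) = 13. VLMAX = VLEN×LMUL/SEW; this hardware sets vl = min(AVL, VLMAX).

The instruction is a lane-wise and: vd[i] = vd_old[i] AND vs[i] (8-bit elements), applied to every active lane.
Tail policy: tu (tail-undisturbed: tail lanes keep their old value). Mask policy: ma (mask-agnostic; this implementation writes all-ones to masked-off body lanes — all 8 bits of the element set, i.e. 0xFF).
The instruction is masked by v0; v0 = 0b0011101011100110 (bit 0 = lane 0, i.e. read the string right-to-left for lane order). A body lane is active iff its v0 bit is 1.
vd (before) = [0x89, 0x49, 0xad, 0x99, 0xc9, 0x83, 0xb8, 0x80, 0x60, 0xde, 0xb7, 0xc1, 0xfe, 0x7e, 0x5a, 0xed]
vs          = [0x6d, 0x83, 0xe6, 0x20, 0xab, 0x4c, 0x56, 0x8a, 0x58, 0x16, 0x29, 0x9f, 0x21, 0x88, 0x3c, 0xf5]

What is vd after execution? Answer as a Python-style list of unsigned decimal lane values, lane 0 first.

lanes per group: 128·1/8 = 16
AVL=13 ≤ VLMAX=16, so vl = 13
vd[0] mask-off/ones -> 0xff
vd[1] and(0x49,0x83) -> 0x01
vd[2] and(0xad,0xe6) -> 0xa4
vd[3] mask-off/ones -> 0xff
vd[4] mask-off/ones -> 0xff
vd[5] and(0x83,0x4c) -> 0x00
vd[6] and(0xb8,0x56) -> 0x10
vd[7] and(0x80,0x8a) -> 0x80
vd[8] mask-off/ones -> 0xff
vd[9] and(0xde,0x16) -> 0x16
vd[10] mask-off/ones -> 0xff
vd[11] and(0xc1,0x9f) -> 0x81
vd[12] and(0xfe,0x21) -> 0x20
vd[13] tail/keep -> 0x7e
vd[14] tail/keep -> 0x5a
vd[15] tail/keep -> 0xed

vd = [255, 1, 164, 255, 255, 0, 16, 128, 255, 22, 255, 129, 32, 126, 90, 237]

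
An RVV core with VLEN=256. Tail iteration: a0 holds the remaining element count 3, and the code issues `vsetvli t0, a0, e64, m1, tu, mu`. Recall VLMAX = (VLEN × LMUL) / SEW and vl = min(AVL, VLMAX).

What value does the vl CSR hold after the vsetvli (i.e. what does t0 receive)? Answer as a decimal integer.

lanes per group: 256·1/64 = 4
vl ← min(3, 4) = 3

vl = 3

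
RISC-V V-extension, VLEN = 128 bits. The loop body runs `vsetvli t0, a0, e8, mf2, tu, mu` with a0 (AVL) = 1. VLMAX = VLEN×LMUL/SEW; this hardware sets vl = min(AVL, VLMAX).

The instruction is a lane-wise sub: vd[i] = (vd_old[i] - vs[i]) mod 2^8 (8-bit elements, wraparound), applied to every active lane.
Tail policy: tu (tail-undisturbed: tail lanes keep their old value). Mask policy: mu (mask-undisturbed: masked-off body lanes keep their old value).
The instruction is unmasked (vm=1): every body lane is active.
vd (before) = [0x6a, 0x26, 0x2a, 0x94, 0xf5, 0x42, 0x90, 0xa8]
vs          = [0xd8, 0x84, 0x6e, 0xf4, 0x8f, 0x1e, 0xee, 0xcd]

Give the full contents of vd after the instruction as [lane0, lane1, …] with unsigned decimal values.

vd = [146, 38, 42, 148, 245, 66, 144, 168]

VLMAX = (128 × 1/2) / 8 = 8 lanes
AVL=1 ≤ VLMAX=8, so vl = 1
  i=0: sub(0x6a,0xd8) → 146
  i=1: tail/keep → 38
  i=2: tail/keep → 42
  i=3: tail/keep → 148
  i=4: tail/keep → 245
  i=5: tail/keep → 66
  i=6: tail/keep → 144
  i=7: tail/keep → 168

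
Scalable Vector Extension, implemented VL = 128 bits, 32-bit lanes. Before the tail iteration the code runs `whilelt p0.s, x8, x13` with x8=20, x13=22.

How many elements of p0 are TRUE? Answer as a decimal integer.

vl = 2

128-bit reg / 32-bit elem → 4 lanes
whilelt: lane j active iff 20+j < 22 → j < 2 → 2 active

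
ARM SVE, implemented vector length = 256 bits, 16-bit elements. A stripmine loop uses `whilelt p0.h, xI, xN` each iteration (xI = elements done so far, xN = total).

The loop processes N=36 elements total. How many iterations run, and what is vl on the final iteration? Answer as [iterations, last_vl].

[iterations, last_vl] = [3, 4]

register lanes = 256/16 = 16
iterations = ceil(36/16) = 3; final-pass vl = 4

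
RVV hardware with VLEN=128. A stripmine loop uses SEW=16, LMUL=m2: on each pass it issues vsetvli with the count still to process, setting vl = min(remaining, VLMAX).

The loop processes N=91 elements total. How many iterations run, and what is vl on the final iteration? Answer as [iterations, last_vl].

[iterations, last_vl] = [6, 11]

lanes per group: 128·2/16 = 16
iterations = ceil(91/16) = 6; final-pass vl = 11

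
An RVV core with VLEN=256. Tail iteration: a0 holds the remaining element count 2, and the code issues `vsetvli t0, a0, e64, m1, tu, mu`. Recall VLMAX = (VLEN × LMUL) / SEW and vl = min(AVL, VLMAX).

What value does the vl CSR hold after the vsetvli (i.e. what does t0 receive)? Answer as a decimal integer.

vl = 2

VLMAX = VLEN×LMUL/SEW = 256×1/64 = 4
vl = min(AVL, VLMAX) = min(2, 4) = 2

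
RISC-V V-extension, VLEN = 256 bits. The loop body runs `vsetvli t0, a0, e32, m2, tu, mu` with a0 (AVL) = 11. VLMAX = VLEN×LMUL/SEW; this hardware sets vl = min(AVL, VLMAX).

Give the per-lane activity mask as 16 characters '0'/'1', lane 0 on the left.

VLMAX = VLEN×LMUL/SEW = 256×2/32 = 16
vl = min(AVL, VLMAX) = min(11, 16) = 11
bits (lane 0 leftmost): 1111111111100000

predicate = 1111111111100000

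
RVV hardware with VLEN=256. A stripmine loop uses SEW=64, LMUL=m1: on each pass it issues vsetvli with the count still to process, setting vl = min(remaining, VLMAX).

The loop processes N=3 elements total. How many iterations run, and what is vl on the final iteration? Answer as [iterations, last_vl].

lanes per group: 256·1/64 = 4
iterations = ceil(3/4) = 1; final-pass vl = 3

[iterations, last_vl] = [1, 3]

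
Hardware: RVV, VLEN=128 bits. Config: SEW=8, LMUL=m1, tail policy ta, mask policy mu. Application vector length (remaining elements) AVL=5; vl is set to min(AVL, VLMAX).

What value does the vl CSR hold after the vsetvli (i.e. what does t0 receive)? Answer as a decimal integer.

lanes per group: 128·1/8 = 16
AVL=5 ≤ VLMAX=16, so vl = 5

vl = 5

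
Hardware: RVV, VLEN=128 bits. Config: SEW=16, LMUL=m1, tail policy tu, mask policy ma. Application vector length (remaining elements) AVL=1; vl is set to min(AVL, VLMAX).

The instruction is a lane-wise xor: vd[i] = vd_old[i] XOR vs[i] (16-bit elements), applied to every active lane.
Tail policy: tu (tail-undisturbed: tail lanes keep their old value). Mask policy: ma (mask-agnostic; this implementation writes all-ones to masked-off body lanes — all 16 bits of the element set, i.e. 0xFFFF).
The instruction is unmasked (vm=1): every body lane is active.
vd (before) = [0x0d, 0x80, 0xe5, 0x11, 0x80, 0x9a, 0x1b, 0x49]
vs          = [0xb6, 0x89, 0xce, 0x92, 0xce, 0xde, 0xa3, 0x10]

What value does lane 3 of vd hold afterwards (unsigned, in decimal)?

vd[3] = 17

VLMAX = (128 × 1) / 16 = 8 lanes
AVL=1 ≤ VLMAX=8, so vl = 1
[0] xor(0x0d,0xb6) = 0xbb
[1] tail/keep = 0x80
[2] tail/keep = 0xe5
[3] tail/keep = 0x11
[4] tail/keep = 0x80
[5] tail/keep = 0x9a
[6] tail/keep = 0x1b
[7] tail/keep = 0x49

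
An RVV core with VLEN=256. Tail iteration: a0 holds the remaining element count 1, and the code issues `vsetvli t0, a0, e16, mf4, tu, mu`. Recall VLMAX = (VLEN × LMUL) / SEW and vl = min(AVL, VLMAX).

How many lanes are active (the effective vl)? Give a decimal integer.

vl = 1

lanes per group: 256·1/4/16 = 4
vl = min(AVL, VLMAX) = min(1, 4) = 1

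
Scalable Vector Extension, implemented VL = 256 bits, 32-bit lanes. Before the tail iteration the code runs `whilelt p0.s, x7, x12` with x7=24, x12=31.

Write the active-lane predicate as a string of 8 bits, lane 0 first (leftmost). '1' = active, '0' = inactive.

lane count: 256 div 32 = 8
whilelt: lane j active iff 24+j < 31 → j < 7 → 7 active
bits (lane 0 leftmost): 11111110

predicate = 11111110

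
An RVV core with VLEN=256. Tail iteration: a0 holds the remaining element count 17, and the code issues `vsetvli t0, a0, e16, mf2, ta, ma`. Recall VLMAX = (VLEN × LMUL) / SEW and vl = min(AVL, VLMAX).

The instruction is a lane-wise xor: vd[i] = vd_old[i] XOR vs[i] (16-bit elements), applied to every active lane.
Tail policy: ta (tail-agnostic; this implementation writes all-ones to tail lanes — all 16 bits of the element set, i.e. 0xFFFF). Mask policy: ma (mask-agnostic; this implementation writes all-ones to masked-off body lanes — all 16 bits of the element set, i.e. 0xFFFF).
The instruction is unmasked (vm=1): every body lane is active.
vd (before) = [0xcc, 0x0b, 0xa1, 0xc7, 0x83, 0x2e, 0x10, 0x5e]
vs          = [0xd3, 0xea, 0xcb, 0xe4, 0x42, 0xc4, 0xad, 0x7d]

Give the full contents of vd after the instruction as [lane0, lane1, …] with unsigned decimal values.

VLMAX = (256 × 1/2) / 16 = 8 lanes
vl ← min(17, 8) = 8
lane  0: xor(0xcc,0xd3) ⇒ 0x1f
lane  1: xor(0x0b,0xea) ⇒ 0xe1
lane  2: xor(0xa1,0xcb) ⇒ 0x6a
lane  3: xor(0xc7,0xe4) ⇒ 0x23
lane  4: xor(0x83,0x42) ⇒ 0xc1
lane  5: xor(0x2e,0xc4) ⇒ 0xea
lane  6: xor(0x10,0xad) ⇒ 0xbd
lane  7: xor(0x5e,0x7d) ⇒ 0x23

vd = [31, 225, 106, 35, 193, 234, 189, 35]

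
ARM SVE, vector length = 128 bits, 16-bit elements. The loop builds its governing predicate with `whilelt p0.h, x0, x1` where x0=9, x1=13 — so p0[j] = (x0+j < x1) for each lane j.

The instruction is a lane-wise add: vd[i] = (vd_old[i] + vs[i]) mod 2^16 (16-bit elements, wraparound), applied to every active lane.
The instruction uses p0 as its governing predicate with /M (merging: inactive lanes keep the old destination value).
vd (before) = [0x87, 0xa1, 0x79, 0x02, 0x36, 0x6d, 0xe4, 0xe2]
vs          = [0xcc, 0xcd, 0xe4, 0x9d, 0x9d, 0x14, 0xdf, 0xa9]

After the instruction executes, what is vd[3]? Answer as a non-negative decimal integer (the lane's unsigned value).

128-bit reg / 16-bit elem → 8 lanes
whilelt: lane j active iff 9+j < 13 → j < 4 → 4 active
lane  0: add(0x87,0xcc) ⇒ 0x153
lane  1: add(0xa1,0xcd) ⇒ 0x16e
lane  2: add(0x79,0xe4) ⇒ 0x15d
lane  3: add(0x02,0x9d) ⇒ 0x9f
lane  4: tail/keep ⇒ 0x36
lane  5: tail/keep ⇒ 0x6d
lane  6: tail/keep ⇒ 0xe4
lane  7: tail/keep ⇒ 0xe2

vd[3] = 159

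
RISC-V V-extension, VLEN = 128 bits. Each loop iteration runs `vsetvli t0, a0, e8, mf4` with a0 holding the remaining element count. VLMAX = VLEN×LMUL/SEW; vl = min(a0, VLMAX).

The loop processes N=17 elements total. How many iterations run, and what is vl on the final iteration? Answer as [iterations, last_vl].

[iterations, last_vl] = [5, 1]

VLMAX = VLEN×LMUL/SEW = 128×1/4/8 = 4
N=17: ⌈17/4⌉ = 5 iters; last vl = 17 − 4×4 = 1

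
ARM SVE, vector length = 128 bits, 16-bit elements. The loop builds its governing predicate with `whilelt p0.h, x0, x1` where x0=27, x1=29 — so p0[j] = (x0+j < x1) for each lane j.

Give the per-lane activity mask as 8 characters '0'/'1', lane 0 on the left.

register lanes = 128/16 = 8
whilelt: lane j active iff 27+j < 29 → j < 2 → 2 active
bits (lane 0 leftmost): 11000000

predicate = 11000000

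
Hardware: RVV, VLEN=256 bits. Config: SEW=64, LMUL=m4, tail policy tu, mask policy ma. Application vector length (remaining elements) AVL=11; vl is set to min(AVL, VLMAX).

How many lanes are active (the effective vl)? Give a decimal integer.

VLMAX = (256 × 4) / 64 = 16 lanes
vl ← min(11, 16) = 11

vl = 11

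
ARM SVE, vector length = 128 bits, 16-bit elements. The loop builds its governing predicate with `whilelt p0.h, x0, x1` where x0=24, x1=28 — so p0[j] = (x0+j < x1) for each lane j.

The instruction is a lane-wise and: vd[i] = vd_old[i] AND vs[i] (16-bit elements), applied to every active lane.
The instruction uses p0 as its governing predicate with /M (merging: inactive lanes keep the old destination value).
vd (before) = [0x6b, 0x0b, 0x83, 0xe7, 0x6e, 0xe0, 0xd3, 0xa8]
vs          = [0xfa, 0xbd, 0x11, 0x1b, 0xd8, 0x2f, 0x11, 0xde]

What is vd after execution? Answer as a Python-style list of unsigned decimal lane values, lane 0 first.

vd = [106, 9, 1, 3, 110, 224, 211, 168]

register lanes = 128/16 = 8
whilelt: lane j active iff 24+j < 28 → j < 4 → 4 active
  i=0: and(0x6b,0xfa) → 106
  i=1: and(0x0b,0xbd) → 9
  i=2: and(0x83,0x11) → 1
  i=3: and(0xe7,0x1b) → 3
  i=4: tail/keep → 110
  i=5: tail/keep → 224
  i=6: tail/keep → 211
  i=7: tail/keep → 168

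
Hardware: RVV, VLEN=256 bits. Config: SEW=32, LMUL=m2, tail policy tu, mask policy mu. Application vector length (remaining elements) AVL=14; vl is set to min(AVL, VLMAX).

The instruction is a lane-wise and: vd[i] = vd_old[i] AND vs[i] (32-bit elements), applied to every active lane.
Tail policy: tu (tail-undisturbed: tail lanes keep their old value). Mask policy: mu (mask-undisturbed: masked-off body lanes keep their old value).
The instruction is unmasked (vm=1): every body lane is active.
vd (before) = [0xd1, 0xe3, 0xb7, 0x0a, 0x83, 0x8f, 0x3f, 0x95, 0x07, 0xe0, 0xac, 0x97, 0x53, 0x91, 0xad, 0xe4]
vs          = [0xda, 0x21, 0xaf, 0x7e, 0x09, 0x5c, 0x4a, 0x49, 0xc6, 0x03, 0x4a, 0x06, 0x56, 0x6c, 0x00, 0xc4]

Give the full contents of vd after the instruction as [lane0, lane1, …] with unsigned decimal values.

vd = [208, 33, 167, 10, 1, 12, 10, 1, 6, 0, 8, 6, 82, 0, 173, 228]

VLMAX = VLEN×LMUL/SEW = 256×2/32 = 16
AVL=14 ≤ VLMAX=16, so vl = 14
  i=0: and(0xd1,0xda) → 208
  i=1: and(0xe3,0x21) → 33
  i=2: and(0xb7,0xaf) → 167
  i=3: and(0x0a,0x7e) → 10
  i=4: and(0x83,0x09) → 1
  i=5: and(0x8f,0x5c) → 12
  i=6: and(0x3f,0x4a) → 10
  i=7: and(0x95,0x49) → 1
  i=8: and(0x07,0xc6) → 6
  i=9: and(0xe0,0x03) → 0
  i=10: and(0xac,0x4a) → 8
  i=11: and(0x97,0x06) → 6
  i=12: and(0x53,0x56) → 82
  i=13: and(0x91,0x6c) → 0
  i=14: tail/keep → 173
  i=15: tail/keep → 228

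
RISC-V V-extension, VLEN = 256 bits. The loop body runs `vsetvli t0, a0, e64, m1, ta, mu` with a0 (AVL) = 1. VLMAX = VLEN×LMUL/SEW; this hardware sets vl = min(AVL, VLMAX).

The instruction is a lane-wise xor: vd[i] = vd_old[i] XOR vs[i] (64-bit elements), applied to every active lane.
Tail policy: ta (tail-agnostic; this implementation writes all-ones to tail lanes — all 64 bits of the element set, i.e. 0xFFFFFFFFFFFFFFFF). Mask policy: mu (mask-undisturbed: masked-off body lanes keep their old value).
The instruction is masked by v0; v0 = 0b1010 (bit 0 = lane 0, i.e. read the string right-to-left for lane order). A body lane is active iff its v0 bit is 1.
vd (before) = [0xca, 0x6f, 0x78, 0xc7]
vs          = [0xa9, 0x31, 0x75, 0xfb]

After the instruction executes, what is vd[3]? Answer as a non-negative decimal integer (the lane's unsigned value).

VLMAX = VLEN×LMUL/SEW = 256×1/64 = 4
vl = min(AVL, VLMAX) = min(1, 4) = 1
vd[0] mask-off/keep -> 0xca
vd[1] tail/ones -> 0xffffffffffffffff
vd[2] tail/ones -> 0xffffffffffffffff
vd[3] tail/ones -> 0xffffffffffffffff

vd[3] = 18446744073709551615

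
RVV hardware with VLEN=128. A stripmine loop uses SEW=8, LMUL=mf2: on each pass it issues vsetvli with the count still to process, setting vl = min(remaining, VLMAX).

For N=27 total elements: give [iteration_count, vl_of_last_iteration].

lanes per group: 128·1/2/8 = 8
N=27: ⌈27/8⌉ = 4 iters; last vl = 27 − 3×8 = 3

[iterations, last_vl] = [4, 3]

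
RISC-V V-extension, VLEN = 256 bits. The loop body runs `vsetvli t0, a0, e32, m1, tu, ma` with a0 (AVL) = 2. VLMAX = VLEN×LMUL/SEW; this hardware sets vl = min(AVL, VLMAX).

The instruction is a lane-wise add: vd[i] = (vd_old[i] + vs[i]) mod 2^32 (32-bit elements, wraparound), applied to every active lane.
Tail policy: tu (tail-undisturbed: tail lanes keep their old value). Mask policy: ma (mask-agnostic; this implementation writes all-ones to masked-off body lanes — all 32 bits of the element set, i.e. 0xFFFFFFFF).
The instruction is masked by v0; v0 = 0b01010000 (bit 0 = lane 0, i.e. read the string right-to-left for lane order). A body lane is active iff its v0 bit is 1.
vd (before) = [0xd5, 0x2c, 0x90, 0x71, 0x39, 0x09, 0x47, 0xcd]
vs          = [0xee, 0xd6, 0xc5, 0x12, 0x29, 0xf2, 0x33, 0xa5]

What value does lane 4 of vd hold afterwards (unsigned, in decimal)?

vd[4] = 57

VLMAX = VLEN×LMUL/SEW = 256×1/32 = 8
AVL=2 ≤ VLMAX=8, so vl = 2
vd[0] mask-off/ones -> 0xffffffff
vd[1] mask-off/ones -> 0xffffffff
vd[2] tail/keep -> 0x90
vd[3] tail/keep -> 0x71
vd[4] tail/keep -> 0x39
vd[5] tail/keep -> 0x09
vd[6] tail/keep -> 0x47
vd[7] tail/keep -> 0xcd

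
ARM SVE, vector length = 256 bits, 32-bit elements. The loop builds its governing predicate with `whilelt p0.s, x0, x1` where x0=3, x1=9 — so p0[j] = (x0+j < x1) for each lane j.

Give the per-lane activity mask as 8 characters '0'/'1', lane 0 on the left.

lane count: 256 div 32 = 8
whilelt: lane j active iff 3+j < 9 → j < 6 → 6 active
bits (lane 0 leftmost): 11111100

predicate = 11111100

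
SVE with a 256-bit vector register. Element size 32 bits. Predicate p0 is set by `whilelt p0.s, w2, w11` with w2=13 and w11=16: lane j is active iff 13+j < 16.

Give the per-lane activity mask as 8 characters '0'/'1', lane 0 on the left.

predicate = 11100000

register lanes = 256/32 = 8
whilelt: lane j active iff 13+j < 16 → j < 3 → 3 active
bits (lane 0 leftmost): 11100000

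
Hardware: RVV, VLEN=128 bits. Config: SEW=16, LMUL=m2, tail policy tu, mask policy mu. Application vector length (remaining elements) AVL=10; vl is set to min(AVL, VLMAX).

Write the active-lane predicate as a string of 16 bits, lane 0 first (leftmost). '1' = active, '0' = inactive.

predicate = 1111111111000000

VLMAX = VLEN×LMUL/SEW = 128×2/16 = 16
vl ← min(10, 16) = 10
bits (lane 0 leftmost): 1111111111000000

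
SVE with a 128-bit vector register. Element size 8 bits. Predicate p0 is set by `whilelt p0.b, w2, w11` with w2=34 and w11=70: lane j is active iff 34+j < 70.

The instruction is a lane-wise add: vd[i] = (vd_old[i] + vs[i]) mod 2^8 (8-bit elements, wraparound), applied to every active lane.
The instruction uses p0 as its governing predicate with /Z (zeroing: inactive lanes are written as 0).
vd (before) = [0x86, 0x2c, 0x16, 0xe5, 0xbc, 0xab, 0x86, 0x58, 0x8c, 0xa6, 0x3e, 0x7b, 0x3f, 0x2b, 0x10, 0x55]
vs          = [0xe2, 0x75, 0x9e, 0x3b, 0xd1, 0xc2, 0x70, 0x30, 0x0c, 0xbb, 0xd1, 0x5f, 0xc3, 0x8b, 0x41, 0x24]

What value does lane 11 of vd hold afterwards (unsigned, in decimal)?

vd[11] = 218

register lanes = 128/8 = 16
p0[j] = (34+j < 70); true for j=0..15 → 16 lanes set
  i=0: add(0x86,0xe2) → 104
  i=1: add(0x2c,0x75) → 161
  i=2: add(0x16,0x9e) → 180
  i=3: add(0xe5,0x3b) → 32
  i=4: add(0xbc,0xd1) → 141
  i=5: add(0xab,0xc2) → 109
  i=6: add(0x86,0x70) → 246
  i=7: add(0x58,0x30) → 136
  i=8: add(0x8c,0x0c) → 152
  i=9: add(0xa6,0xbb) → 97
  i=10: add(0x3e,0xd1) → 15
  i=11: add(0x7b,0x5f) → 218
  i=12: add(0x3f,0xc3) → 2
  i=13: add(0x2b,0x8b) → 182
  i=14: add(0x10,0x41) → 81
  i=15: add(0x55,0x24) → 121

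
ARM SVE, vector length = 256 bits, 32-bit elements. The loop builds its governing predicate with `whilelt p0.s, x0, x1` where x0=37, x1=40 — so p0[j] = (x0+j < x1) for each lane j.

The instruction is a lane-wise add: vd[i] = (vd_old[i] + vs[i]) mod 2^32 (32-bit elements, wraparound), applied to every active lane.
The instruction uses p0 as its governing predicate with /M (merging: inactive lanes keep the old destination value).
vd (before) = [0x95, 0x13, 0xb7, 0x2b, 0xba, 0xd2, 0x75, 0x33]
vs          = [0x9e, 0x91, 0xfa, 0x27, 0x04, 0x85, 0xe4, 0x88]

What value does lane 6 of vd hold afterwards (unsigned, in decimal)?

vd[6] = 117

lane count: 256 div 32 = 8
p0[j] = (37+j < 40); true for j=0..2 → 3 lanes set
  i=0: add(0x95,0x9e) → 307
  i=1: add(0x13,0x91) → 164
  i=2: add(0xb7,0xfa) → 433
  i=3: tail/keep → 43
  i=4: tail/keep → 186
  i=5: tail/keep → 210
  i=6: tail/keep → 117
  i=7: tail/keep → 51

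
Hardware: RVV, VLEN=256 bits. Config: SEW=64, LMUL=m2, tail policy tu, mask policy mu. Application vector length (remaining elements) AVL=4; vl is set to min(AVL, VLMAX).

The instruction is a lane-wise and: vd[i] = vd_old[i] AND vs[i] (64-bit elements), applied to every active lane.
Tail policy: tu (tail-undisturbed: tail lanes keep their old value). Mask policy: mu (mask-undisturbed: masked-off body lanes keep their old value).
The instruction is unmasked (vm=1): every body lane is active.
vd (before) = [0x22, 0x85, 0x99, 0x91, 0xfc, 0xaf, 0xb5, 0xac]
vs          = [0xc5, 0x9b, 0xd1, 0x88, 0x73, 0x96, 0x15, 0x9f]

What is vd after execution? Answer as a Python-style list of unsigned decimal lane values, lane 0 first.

vd = [0, 129, 145, 128, 252, 175, 181, 172]

VLMAX = VLEN×LMUL/SEW = 256×2/64 = 8
vl = min(AVL, VLMAX) = min(4, 8) = 4
vd[0] and(0x22,0xc5) -> 0x00
vd[1] and(0x85,0x9b) -> 0x81
vd[2] and(0x99,0xd1) -> 0x91
vd[3] and(0x91,0x88) -> 0x80
vd[4] tail/keep -> 0xfc
vd[5] tail/keep -> 0xaf
vd[6] tail/keep -> 0xb5
vd[7] tail/keep -> 0xac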